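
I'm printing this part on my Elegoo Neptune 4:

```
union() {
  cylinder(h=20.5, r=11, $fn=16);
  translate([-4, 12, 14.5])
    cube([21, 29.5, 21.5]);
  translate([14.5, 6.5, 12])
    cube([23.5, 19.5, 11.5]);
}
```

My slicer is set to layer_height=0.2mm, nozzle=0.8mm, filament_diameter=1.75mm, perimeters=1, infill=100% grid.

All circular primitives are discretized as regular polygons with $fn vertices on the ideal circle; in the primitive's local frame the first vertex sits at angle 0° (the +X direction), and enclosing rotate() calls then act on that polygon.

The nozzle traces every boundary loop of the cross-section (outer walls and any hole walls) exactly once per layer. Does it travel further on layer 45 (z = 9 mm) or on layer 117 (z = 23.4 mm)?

layer 117 (z = 23.4 mm)

Layer 45 (z = 9): the r=11 cylinder contributes a regular 16-gon of circumradius 11 (perimeter = 2·16·11.000·sin(180°/16) = 68.67 mm); the cube at (-4, 12) does not reach this height (z outside [14.5, 36]); the cube at (14.5, 6.5) is not intersected at this z (z outside [12, 23.5]); Combining (union): only the r=11 cylinder is present, so the union is just that shape — boundary = 68.67 mm. So its perimeter = 68.67 mm. Layer 117 (z = 23.4): the cylinder is not intersected at this z (z outside [0, 20.5]); the cube at (-4, 12) (footprint 21×29.5) is included at this height (perimeter 101.00 mm); the cube at (14.5, 6.5) (footprint 23.5×19.5) is included at this height (perimeter 86.00 mm); Taking the union: the regions partially overlap (shared area 35.00 mm²), so the edge portions inside another operand are dropped and the merged outline is re-measured after clipping — boundary = 154.00 mm. So its perimeter = 154.00 mm. Layer 117 is larger (154.00 vs 68.67 mm).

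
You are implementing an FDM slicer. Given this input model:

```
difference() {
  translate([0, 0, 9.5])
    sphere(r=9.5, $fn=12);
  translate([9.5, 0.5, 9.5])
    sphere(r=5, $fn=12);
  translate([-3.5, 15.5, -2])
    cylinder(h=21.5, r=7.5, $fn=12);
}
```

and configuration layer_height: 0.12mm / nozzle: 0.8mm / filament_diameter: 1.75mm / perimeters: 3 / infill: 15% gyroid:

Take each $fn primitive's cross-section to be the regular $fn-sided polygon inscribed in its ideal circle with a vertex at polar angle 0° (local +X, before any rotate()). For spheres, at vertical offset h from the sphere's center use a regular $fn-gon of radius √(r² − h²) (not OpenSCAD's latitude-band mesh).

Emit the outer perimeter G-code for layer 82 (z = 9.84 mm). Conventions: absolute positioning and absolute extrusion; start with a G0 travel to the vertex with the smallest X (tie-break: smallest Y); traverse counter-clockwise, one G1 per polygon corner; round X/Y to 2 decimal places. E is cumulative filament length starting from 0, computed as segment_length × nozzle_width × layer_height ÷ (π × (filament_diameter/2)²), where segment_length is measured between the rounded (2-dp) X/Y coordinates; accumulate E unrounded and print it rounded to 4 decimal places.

At z = 9.84 mm: the r=9.5 sphere contributes a regular 12-gon of circumradius √(9.5²−0.34²) = 9.494; the sphere at (9.5, 0.5): section is a regular 12-gon, circumradius = √(r²−h²) = √(5²−0.34²) = 4.988; the cylinder at (-3.5, 15.5): section is a regular 12-gon, circumradius r=7.5; Subtracting the remaining from the first: starting from the r=9.5 sphere, the r=5 sphere at (9.5, 0.5) partially overlaps it — only the 30.94 mm² overlap (of its 74.65 mm²) is removed, clipping the outline; the r=7.5 cylinder at (-3.5, 15.5) partially overlaps it — only the 2.43 mm² overlap (of its 168.75 mm²) is removed, clipping the outline — 1 connected region. The outline is a single polygon with 20 vertices. Extrusion per mm of travel: 0.8 × 0.12 / (π × 0.875²) = 0.039912. Accumulating E over each segment gives final E = 2.4778.

G0 X-9.49 Y0.00 Z9.84
G1 X-8.22 Y-4.75 E0.1962
G1 X-4.75 Y-8.22 E0.3921
G1 X0.00 Y-9.49 E0.5883
G1 X4.75 Y-8.22 E0.7846
G1 X8.22 Y-4.75 E0.9804
G1 X8.37 Y-4.19 E1.0036
G1 X7.01 Y-3.82 E1.0598
G1 X5.18 Y-1.99 E1.1631
G1 X4.51 Y0.50 E1.2661
G1 X5.18 Y2.99 E1.3690
G1 X7.01 Y4.82 E1.4723
G1 X7.91 Y5.06 E1.5094
G1 X4.75 Y8.22 E1.6878
G1 X0.58 Y9.34 E1.8601
G1 X0.25 Y9.00 E1.8790
G1 X-3.50 Y8.00 E2.0339
G1 X-4.54 Y8.28 E2.0769
G1 X-4.75 Y8.22 E2.0856
G1 X-8.22 Y4.75 E2.2815
G1 X-9.49 Y0.00 E2.4778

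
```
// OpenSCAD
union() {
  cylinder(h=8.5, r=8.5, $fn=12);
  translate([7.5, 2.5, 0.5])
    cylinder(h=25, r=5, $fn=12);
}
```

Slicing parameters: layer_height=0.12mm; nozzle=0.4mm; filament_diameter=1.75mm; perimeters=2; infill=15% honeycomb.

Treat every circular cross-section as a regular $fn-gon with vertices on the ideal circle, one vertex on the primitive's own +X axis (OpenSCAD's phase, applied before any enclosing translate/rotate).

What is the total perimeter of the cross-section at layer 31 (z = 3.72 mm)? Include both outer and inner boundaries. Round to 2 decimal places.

At z = 3.72 mm: the r=8.5 cylinder contributes a regular 12-gon of circumradius 8.5 (perimeter = 2·12·8.500·sin(180°/12) = 52.80 mm); the cylinder at (7.5, 2.5): section is a regular 12-gon, circumradius r=5 (perimeter = 2·12·5.000·sin(180°/12) = 31.06 mm); Merging all regions: the regions partially overlap (shared area 36.47 mm²), so the edge portions inside another operand are dropped and the merged outline is re-measured after clipping — boundary = 60.32 mm. Overall, the cross-section is a single solid region. Total boundary length (outer) = 60.32 mm.

60.32 mm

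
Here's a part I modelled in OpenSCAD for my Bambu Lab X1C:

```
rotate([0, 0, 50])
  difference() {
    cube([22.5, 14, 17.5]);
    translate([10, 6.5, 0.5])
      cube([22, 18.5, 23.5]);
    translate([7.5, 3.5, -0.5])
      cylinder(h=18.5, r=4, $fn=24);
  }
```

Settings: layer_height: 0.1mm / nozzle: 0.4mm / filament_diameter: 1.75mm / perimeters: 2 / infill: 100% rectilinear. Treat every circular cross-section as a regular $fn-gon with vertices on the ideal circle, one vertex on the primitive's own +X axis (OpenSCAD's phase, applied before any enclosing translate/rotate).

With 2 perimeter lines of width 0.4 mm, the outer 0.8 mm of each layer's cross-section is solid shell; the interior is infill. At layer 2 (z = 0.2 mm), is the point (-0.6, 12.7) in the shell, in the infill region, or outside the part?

infill

At z = 0.2 mm: the 22.5×14 cube contributes its full rectangle; the cube at (10, 6.5) is not intersected at this z (z outside [0.5, 24]); the cylinder at (7.5, 3.5): section is a regular 24-gon, circumradius r=4; Subtracting the remaining from the first: starting from the 22.5×14 cube, the r=4 cylinder at (7.5, 3.5) partially overlaps it — only the 48.48 mm² overlap (of its 49.69 mm²) is removed, clipping the outline — 1 connected region; (rotated 50° about Z; rotation is an isometry so areas/perimeters/island counts are preserved). Overall, the cross-section is a single solid region. Undo the 50° rotation: the query point maps to (9.343, 8.623) in the un-rotated model frame. The nearest boundary edge runs (9.50, 6.96)→(8.54, 7.36); distance from the point to it = 1.47 mm. The point is inside the cross-section and 1.47 mm from the nearest boundary — more than the 0.8 mm shell width (2 × 0.4), so it's in the infill interior.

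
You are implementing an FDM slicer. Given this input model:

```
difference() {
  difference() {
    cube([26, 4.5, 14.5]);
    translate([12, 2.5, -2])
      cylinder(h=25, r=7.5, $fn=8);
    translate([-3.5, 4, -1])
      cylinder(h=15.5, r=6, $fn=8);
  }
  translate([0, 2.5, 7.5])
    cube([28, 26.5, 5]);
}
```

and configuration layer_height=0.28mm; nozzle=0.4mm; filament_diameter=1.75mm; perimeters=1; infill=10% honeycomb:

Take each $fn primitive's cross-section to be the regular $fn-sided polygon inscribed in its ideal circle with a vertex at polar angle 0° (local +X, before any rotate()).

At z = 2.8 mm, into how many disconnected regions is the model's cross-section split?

2

At z = 2.8 mm: the cube (footprint 26×4.5) is included at this height; the cylinder at (12, 2.5): section is a regular 8-gon, circumradius r=7.5; the cylinder at (-3.5, 4): section is a regular 8-gon, circumradius r=6; Taking the first minus the rest: starting from the 26×4.5 cube, the r=7.5 cylinder at (12, 2.5) partially overlaps it — only the 63.25 mm² overlap (of its 159.10 mm²) is removed, clipping the outline; the r=6 cylinder at (-3.5, 4) partially overlaps it — only the 7.88 mm² overlap (of its 101.82 mm²) is removed, clipping the outline — 2 connected regions; the cube at (0, 2.5) is not intersected at this z (z outside [7.5, 12.5]); Subtracting the remaining from the first: none of the subtracted shapes is present at this height, so that combined region is unchanged — 2 connected regions. The result has 2 disconnected regions.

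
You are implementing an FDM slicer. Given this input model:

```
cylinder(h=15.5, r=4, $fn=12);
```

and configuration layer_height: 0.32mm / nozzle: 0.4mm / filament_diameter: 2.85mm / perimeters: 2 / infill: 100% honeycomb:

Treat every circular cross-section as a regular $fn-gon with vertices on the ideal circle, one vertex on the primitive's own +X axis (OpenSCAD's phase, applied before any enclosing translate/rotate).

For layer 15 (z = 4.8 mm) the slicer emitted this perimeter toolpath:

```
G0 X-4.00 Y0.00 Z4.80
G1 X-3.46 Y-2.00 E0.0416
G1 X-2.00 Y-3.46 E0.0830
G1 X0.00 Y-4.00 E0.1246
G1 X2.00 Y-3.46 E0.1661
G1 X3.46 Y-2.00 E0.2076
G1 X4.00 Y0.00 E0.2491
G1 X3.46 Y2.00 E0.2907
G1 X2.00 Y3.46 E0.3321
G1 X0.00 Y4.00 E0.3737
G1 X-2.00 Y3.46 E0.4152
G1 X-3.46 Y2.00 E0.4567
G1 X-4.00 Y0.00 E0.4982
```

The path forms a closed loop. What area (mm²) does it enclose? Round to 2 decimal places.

Apply the shoelace formula to the sequence of (X, Y) vertices; enclosed area = 47.94 mm².

47.94 mm²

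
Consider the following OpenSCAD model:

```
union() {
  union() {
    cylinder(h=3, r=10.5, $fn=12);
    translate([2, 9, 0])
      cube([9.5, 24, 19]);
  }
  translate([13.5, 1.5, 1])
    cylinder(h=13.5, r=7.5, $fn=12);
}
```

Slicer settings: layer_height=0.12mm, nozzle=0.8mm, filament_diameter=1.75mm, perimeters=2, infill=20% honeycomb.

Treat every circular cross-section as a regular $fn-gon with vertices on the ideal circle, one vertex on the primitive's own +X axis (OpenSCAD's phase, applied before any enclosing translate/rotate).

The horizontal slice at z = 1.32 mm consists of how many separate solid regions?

At z = 1.32 mm: the r=10.5 cylinder contributes a regular 12-gon of circumradius 10.5; the 9.5×24 cube at (2, 9) contributes its full rectangle; Merging all regions: the regions partially overlap (shared area 1.72 mm²), so overlapping operands fuse into one piece — 1 connected region; the cylinder at (13.5, 1.5): section is a regular 12-gon, circumradius r=7.5; Merging all regions: the regions partially overlap (shared area 30.00 mm²), so overlapping operands fuse into one piece — 1 connected region. The result has 1 disconnected region.

1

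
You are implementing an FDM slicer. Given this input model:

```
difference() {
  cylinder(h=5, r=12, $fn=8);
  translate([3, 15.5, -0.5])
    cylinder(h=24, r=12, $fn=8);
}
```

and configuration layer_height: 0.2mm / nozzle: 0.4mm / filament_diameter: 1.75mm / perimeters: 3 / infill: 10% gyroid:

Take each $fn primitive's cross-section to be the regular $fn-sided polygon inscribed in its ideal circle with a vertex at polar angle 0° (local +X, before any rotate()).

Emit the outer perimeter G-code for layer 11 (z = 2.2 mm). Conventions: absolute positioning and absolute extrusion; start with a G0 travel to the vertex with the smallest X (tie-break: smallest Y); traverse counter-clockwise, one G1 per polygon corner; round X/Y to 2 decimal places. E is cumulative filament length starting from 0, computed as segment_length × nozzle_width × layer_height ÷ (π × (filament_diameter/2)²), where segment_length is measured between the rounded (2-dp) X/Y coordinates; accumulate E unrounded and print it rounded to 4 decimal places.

G0 X-12.00 Y0.00 Z2.20
G1 X-8.49 Y-8.49 E0.3056
G1 X0.00 Y-12.00 E0.6111
G1 X8.49 Y-8.49 E0.9167
G1 X12.00 Y0.00 E1.2222
G1 X9.44 Y6.17 E1.4444
G1 X3.00 Y3.50 E1.6763
G1 X-5.49 Y7.01 E1.9818
G1 X-6.44 Y9.33 E2.0652
G1 X-8.49 Y8.49 E2.1389
G1 X-12.00 Y0.00 E2.4445

At z = 2.2 mm: the r=12 cylinder contributes a regular 8-gon of circumradius 12; the r=12 cylinder at (3, 15.5) gives a regular 8-gon of circumradius 12 (constant along its height); Taking the first minus the rest: starting from the r=12 cylinder, the r=12 cylinder at (3, 15.5) partially overlaps it — only the 79.07 mm² overlap (of its 407.29 mm²) is removed, clipping the outline — 1 connected region. The outline is a single polygon with 10 vertices. Extrusion per mm of travel: 0.4 × 0.2 / (π × 0.875²) = 0.033260. Accumulating E over each segment gives final E = 2.4445.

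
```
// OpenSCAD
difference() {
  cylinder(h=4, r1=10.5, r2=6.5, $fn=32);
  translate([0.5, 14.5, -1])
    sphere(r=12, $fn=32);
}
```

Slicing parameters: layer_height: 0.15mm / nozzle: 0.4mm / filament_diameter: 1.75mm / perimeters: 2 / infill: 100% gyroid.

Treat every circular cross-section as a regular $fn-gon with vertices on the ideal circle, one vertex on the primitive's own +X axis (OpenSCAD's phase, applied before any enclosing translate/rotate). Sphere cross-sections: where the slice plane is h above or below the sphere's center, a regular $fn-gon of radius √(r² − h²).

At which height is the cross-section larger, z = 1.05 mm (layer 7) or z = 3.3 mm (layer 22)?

Layer 7 (z = 1.05): the cone: at t=0.263 of its height the radius interpolates to r₁+(r₂−r₁)t = 9.450, giving a regular 32-gon of that circumradius (area = (32/2)·9.450²·sin(360°/32) = 278.75 mm²); the r=12 sphere at (0.5, 14.5) contributes a regular 32-gon of circumradius √(12²−2.05²) = 11.824 (area = (32/2)·11.824²·sin(360°/32) = 436.37 mm²); After the difference (first − rest): starting from the cone (278.75 mm²), the r=12 sphere at (0.5, 14.5) partially overlaps it — only the 70.86 mm² overlap (of its 436.37 mm²) is removed, clipping the outline — area = 207.90 mm². So its area = 207.90 mm². Layer 22 (z = 3.3): the cone (r1=10.5→r2=6.5) has section circumradius 7.200 here — a regular 32-gon (area = (32/2)·7.200²·sin(360°/32) = 161.82 mm²); the sphere at (0.5, 14.5): section is a regular 32-gon, circumradius = √(r²−h²) = √(12²−4.3²) = 11.203 (area = (32/2)·11.203²·sin(360°/32) = 391.77 mm²); Taking the first minus the rest: starting from the cone (161.82 mm²), the r=12 sphere at (0.5, 14.5) partially overlaps it — only the 28.43 mm² overlap (of its 391.77 mm²) is removed, clipping the outline — area = 133.39 mm². So its area = 133.39 mm². Layer 7 is larger (207.90 vs 133.39 mm²).

layer 7 (z = 1.05 mm)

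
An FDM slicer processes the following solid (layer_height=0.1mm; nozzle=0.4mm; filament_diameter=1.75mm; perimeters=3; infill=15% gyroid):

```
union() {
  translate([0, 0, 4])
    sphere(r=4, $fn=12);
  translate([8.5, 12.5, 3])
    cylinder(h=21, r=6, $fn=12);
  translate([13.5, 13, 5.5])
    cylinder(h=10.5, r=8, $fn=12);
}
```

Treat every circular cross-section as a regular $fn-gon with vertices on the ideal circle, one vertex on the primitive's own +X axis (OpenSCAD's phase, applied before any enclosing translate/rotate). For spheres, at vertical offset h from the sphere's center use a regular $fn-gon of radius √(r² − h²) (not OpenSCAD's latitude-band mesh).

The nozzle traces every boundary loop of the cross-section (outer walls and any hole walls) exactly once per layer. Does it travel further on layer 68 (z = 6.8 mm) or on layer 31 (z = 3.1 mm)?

Layer 68 (z = 6.8): the r=4 sphere slices to a regular 12-gon of circumradius 2.857 (√(r²−h²) with h=2.8 from center) (perimeter = 2·12·2.857·sin(180°/12) = 17.74 mm); the r=6 cylinder at (8.5, 12.5) gives a regular 12-gon of circumradius 6 (constant along its height) (perimeter = 2·12·6.000·sin(180°/12) = 37.27 mm); the cylinder at (13.5, 13): section is a regular 12-gon, circumradius r=8 (perimeter = 2·12·8.000·sin(180°/12) = 49.69 mm); Combining (union): the regions partially overlap (shared area 77.18 mm²), so the edge portions inside another operand are dropped and the merged outline is re-measured after clipping — boundary = 72.39 mm. So its perimeter = 72.39 mm. Layer 31 (z = 3.1): the r=4 sphere slices to a regular 12-gon of circumradius 3.897 (√(r²−h²) with h=0.9 from center) (perimeter = 2·12·3.897·sin(180°/12) = 24.21 mm); the r=6 cylinder at (8.5, 12.5) gives a regular 12-gon of circumradius 6 (constant along its height) (perimeter = 2·12·6.000·sin(180°/12) = 37.27 mm); the cylinder at (13.5, 13) is absent (z outside [5.5, 16]); Combining (union): the 2 present regions are separate (no shared area or edge), so areas and boundary lengths simply add and each stays a separate island — boundary = 61.48 mm. So its perimeter = 61.48 mm. Layer 68 is larger (72.39 vs 61.48 mm).

layer 68 (z = 6.8 mm)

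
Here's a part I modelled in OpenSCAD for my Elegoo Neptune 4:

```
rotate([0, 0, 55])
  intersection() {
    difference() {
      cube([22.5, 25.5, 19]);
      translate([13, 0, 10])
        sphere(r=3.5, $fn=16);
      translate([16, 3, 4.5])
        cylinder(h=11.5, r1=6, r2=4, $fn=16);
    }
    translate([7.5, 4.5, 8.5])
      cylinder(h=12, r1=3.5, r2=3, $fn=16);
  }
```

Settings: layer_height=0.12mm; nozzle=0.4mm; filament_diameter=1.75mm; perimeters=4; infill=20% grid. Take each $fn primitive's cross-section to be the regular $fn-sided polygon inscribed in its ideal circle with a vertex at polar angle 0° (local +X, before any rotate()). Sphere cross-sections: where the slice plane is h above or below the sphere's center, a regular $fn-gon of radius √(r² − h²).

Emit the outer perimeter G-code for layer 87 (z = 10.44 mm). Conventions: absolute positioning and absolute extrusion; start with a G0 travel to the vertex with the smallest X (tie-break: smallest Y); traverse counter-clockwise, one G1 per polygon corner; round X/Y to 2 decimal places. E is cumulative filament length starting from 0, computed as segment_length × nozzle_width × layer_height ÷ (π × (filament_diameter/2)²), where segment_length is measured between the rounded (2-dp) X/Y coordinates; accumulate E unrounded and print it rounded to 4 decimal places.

At z = 10.44 mm: the cube is present — its section is the full 22.5×25.5 rectangle; the sphere at (13, 0): section is a regular 16-gon, circumradius = √(r²−h²) = √(3.5²−0.44²) = 3.472; the cone at (16, 3): at t=0.517 of its height the radius interpolates to r₁+(r₂−r₁)t = 4.967, giving a regular 16-gon of that circumradius; Taking the first minus the rest: starting from the 22.5×25.5 cube, the r=3.5 sphere at (13, 0) partially overlaps it — only the 18.46 mm² overlap (of its 36.91 mm²) is removed, clipping the outline; the cone at (16, 3) partially overlaps it — only the 50.81 mm² overlap (of its 75.53 mm²) is removed, clipping the outline — 1 connected region; the cone at (7.5, 4.5) (r1=3.5→r2=3) has section circumradius 3.419 here — a regular 16-gon; After intersecting: the cone at (7.5, 4.5) lies inside that combined region, so the common part is the cone at (7.5, 4.5) itself — 1 connected region; (whole slice rotated 55° about Z — lengths, areas and connectivity unchanged). The outline is a single polygon with 16 vertices. Extrusion per mm of travel: 0.4 × 0.12 / (π × 0.875²) = 0.019956. Accumulating E over each segment gives final E = 0.4260.

G0 X-2.75 Y8.13 Z10.44
G1 X-2.27 Y6.89 E0.0265
G1 X-1.35 Y5.92 E0.0532
G1 X-0.12 Y5.39 E0.0799
G1 X1.21 Y5.36 E0.1065
G1 X2.45 Y5.84 E0.1330
G1 X3.42 Y6.76 E0.1597
G1 X3.95 Y7.98 E0.1862
G1 X3.98 Y9.32 E0.2130
G1 X3.50 Y10.56 E0.2395
G1 X2.58 Y11.53 E0.2662
G1 X1.36 Y12.06 E0.2928
G1 X0.02 Y12.09 E0.3195
G1 X-1.22 Y11.61 E0.3460
G1 X-2.19 Y10.69 E0.3727
G1 X-2.72 Y9.46 E0.3994
G1 X-2.75 Y8.13 E0.4260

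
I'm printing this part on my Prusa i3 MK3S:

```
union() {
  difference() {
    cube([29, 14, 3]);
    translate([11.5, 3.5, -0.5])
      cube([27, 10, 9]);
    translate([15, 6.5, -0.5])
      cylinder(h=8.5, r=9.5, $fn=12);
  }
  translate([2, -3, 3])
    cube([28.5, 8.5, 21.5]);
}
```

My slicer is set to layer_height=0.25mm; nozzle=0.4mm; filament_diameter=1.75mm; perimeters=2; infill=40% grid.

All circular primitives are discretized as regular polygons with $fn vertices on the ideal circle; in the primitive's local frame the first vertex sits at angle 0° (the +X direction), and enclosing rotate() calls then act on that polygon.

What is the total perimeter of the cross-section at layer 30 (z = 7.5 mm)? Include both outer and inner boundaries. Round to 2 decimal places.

At z = 7.5 mm: the cube does not reach this height (z outside [0, 3]); the cube at (11.5, 3.5) is present — its section is the full 27×10 rectangle (perimeter 74.00 mm); the cylinder at (15, 6.5): section is a regular 12-gon, circumradius r=9.5 (perimeter = 2·12·9.500·sin(180°/12) = 59.01 mm); Subtracting the remaining from the first: the first operand is absent here, so nothing remains; the cube at (2, -3) (footprint 28.5×8.5) is included at this height (perimeter 74.00 mm); Taking the union: only the 28.5×8.5 cube at (2, -3) is present, so the union is just that shape — boundary = 74.00 mm. Overall, the cross-section is a single solid region. Total boundary length (outer) = 74.00 mm.

74.00 mm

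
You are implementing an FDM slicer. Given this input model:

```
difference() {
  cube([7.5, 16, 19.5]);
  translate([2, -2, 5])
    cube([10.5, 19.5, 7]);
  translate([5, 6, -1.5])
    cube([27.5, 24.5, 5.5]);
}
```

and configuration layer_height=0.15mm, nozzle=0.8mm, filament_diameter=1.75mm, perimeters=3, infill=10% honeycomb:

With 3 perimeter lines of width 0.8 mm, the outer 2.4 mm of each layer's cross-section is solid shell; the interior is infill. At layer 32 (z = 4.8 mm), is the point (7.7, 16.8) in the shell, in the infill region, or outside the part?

outside

At z = 4.8 mm: the 7.5×16 cube contributes its full rectangle; the cube at (2, -2) does not reach this height (z outside [5, 12]); the cube at (5, 6) does not reach this height (z outside [-1.5, 4]); Subtracting the remaining from the first: none of the subtracted shapes is present at this height, so the 7.5×16 cube is unchanged — 1 connected region. Overall, the cross-section is a single solid region. The nearest boundary edge runs (7.50, 0.00)→(7.50, 16.00); distance from the point to it = 0.82 mm. The point is not inside any of the regions above, so it lies outside the cross-section (0.82 mm from the nearest boundary).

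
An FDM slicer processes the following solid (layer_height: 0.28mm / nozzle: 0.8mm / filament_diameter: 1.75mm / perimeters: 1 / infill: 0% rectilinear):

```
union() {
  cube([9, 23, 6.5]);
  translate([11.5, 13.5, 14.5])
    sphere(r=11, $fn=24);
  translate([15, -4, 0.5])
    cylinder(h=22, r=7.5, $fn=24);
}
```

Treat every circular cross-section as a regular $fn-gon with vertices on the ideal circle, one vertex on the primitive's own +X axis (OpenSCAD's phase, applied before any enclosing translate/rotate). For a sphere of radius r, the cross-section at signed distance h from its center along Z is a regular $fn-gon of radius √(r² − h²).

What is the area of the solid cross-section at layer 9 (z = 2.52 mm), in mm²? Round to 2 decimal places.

At z = 2.52 mm: the cube is present — its section is the full 9×23 rectangle (area 207.00 mm²); the sphere at (11.5, 13.5) does not reach this height (|z−center|=11.980 > r=11); the r=7.5 cylinder at (15, -4) contributes a regular 24-gon of circumradius 7.5 (area = (24/2)·7.500²·sin(360°/24) = 174.70 mm²); Taking the union: the regions partially overlap — summed areas 381.70 mm² minus the doubly-counted overlap 0.06 mm² gives 381.64 mm² — area = 381.64 mm². Overall, the cross-section is a single solid region. Net area = 381.64 mm².

381.64 mm²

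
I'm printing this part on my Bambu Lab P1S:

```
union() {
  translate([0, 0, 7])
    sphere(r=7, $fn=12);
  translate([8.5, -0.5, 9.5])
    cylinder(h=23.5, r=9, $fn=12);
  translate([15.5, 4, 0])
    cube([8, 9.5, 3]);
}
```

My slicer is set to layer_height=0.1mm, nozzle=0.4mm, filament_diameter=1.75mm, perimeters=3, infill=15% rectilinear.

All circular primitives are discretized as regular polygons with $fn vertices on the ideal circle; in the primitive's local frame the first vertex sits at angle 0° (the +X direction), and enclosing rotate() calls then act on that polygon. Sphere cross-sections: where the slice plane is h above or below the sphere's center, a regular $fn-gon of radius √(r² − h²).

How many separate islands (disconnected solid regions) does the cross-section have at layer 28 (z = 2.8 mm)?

2

At z = 2.8 mm: the r=7 sphere slices to a regular 12-gon of circumradius 5.600 (√(r²−h²) with h=4.2 from center); the cylinder at (8.5, -0.5) is absent (z outside [9.5, 33]); the cube at (15.5, 4) is present — its section is the full 8×9.5 rectangle; Merging all regions: the 2 present regions are separate (no shared area or edge), so areas and boundary lengths simply add and each stays a separate island — 2 connected regions. Overall, the cross-section has 2 separate islands. Island count = 2.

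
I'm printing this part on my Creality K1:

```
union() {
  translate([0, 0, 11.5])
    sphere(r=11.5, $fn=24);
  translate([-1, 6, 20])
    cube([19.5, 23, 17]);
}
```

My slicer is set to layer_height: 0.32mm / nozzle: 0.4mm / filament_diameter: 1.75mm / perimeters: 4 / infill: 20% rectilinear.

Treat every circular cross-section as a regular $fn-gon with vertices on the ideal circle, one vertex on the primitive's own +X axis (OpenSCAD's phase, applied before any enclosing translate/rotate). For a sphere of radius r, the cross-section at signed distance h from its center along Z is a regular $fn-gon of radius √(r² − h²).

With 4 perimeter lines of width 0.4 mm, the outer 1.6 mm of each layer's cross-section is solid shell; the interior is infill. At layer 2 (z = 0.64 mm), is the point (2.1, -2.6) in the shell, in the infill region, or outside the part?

shell

At z = 0.64 mm: the r=11.5 sphere contributes a regular 24-gon of circumradius √(11.5²−10.86²) = 3.783; the cube at (-1, 6) does not reach this height (z outside [20, 37]); Taking the union: only the r=11.5 sphere is present, so the union is just that shape — 1 connected region. Overall, the cross-section is a single solid region. The nearest boundary edge runs (1.89, -3.28)→(2.67, -2.67); distance from the point to it = 0.41 mm. The point is inside the cross-section, 0.41 mm from the nearest boundary — within the 1.6 mm shell band (4 × 0.4).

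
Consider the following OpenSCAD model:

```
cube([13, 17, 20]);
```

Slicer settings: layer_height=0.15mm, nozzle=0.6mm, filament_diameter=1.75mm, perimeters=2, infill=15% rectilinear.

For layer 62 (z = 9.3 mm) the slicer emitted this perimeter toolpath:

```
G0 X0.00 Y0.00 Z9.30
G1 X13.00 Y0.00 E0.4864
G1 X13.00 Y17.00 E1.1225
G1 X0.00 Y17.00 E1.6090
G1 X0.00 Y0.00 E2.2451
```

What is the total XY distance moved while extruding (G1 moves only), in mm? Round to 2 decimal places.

Sum the Euclidean lengths of each G1 segment: total = 60.00 mm.

60.00 mm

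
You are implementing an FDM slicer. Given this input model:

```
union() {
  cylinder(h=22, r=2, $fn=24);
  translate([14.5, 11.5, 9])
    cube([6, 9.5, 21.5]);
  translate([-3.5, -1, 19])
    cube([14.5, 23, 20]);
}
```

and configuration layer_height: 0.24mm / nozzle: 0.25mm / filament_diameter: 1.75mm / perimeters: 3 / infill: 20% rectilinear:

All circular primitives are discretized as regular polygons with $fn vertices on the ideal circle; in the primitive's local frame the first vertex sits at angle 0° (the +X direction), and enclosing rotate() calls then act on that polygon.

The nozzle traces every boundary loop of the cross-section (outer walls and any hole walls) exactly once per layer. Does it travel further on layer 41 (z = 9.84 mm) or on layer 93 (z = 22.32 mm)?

Layer 41 (z = 9.84): the r=2 cylinder gives a regular 24-gon of circumradius 2 (constant along its height) (perimeter = 2·24·2.000·sin(180°/24) = 12.53 mm); the cube at (14.5, 11.5) (footprint 6×9.5) is included at this height (perimeter 31.00 mm); the cube at (-3.5, -1) is not intersected at this z (z outside [19, 39]); Merging all regions: the 2 present regions are separate (no shared area or edge), so areas and boundary lengths simply add and each stays a separate island — boundary = 43.53 mm. So its perimeter = 43.53 mm. Layer 93 (z = 22.32): the cylinder does not reach this height (z outside [0, 22]); the 6×9.5 cube at (14.5, 11.5) contributes its full rectangle (perimeter 31.00 mm); the 14.5×23 cube at (-3.5, -1) contributes its full rectangle (perimeter 75.00 mm); Merging all regions: the 2 present regions are separate (no shared area or edge), so areas and boundary lengths simply add and each stays a separate island — boundary = 106.00 mm. So its perimeter = 106.00 mm. Layer 93 is larger (106.00 vs 43.53 mm).

layer 93 (z = 22.32 mm)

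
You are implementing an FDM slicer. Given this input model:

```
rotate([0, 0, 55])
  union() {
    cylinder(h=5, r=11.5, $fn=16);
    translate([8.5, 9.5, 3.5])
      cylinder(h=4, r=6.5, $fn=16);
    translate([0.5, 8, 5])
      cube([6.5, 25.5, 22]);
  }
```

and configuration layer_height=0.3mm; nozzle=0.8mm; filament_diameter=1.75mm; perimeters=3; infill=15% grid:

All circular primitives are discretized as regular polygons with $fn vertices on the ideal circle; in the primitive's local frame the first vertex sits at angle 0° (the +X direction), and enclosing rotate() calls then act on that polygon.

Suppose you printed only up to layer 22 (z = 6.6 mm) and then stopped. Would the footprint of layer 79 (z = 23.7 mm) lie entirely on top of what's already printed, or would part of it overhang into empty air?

Compare the two slices. At z = 6.6: the cylinder is not intersected at this z (z outside [0, 5]); the cylinder at (8.5, 9.5): section is a regular 16-gon, circumradius r=6.5 (area = (16/2)·6.500²·sin(360°/16) = 129.35 mm²); the cube at (0.5, 8) is present — its section is the full 6.5×25.5 rectangle (area 165.75 mm²); Combining (union): the regions partially overlap — summed areas 295.10 mm² minus the doubly-counted overlap 30.09 mm² gives 265.01 mm² — area = 265.01 mm²; (whole slice rotated 55° about Z — lengths, areas and connectivity unchanged). At z = 23.7: the cylinder is not intersected at this z (z outside [0, 5]); the cylinder at (8.5, 9.5) is not intersected at this z (z outside [3.5, 7.5]); the cube at (0.5, 8) (footprint 6.5×25.5) is included at this height (area 165.75 mm²); Merging all regions: only the 6.5×25.5 cube at (0.5, 8) is present, so the union is just that shape — area = 165.75 mm²; (rotated 55° about Z; rotation is an isometry so areas/perimeters/island counts are preserved). Checking containment: the cross-section at z = 23.7 is a subset of the cross-section at z = 6.6.

entirely on top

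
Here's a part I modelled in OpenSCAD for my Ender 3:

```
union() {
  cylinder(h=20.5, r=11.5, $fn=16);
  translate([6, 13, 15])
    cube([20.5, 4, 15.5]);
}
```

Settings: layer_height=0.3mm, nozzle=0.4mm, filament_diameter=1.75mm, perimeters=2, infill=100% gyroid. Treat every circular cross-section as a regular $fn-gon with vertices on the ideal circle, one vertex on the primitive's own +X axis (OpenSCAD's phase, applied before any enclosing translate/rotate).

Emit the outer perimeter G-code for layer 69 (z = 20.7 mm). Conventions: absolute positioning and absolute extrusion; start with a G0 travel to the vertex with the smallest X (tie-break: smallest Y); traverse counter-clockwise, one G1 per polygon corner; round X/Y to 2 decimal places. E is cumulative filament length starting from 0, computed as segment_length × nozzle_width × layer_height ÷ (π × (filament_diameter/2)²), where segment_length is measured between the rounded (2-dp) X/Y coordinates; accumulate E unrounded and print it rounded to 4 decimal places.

At z = 20.7 mm: the cylinder is absent (z outside [0, 20.5]); the 20.5×4 cube at (6, 13) contributes its full rectangle; Merging all regions: only the 20.5×4 cube at (6, 13) is present, so the union is just that shape — 1 connected region. The outline is a single polygon with 4 vertices. Extrusion per mm of travel: 0.4 × 0.3 / (π × 0.875²) = 0.049890. Accumulating E over each segment gives final E = 2.4446.

G0 X6.00 Y13.00 Z20.70
G1 X26.50 Y13.00 E1.0227
G1 X26.50 Y17.00 E1.2223
G1 X6.00 Y17.00 E2.2451
G1 X6.00 Y13.00 E2.4446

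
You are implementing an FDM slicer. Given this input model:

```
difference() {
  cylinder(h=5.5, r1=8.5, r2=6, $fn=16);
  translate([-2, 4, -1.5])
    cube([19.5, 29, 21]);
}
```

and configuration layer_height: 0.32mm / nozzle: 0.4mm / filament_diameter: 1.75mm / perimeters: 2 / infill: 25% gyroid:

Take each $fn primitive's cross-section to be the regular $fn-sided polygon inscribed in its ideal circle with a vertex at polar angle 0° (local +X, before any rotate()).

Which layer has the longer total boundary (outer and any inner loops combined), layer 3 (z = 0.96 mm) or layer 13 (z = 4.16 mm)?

Layer 3 (z = 0.96): the cone contributes a regular 16-gon of circumradius 8.064 (interpolated between r1=8.5 and r2=6 at t=0.175) (perimeter = 2·16·8.064·sin(180°/16) = 50.34 mm); the 19.5×29 cube at (-2, 4) contributes its full rectangle (perimeter 97.00 mm); Subtracting the remaining from the first: starting from the cone, the 19.5×29 cube at (-2, 4) partially overlaps it — only the 27.03 mm² overlap (of its 565.50 mm²) is removed, clipping the outline — boundary = 52.47 mm. So its perimeter = 52.47 mm. Layer 13 (z = 4.16): the cone: at t=0.756 of its height the radius interpolates to r₁+(r₂−r₁)t = 6.609, giving a regular 16-gon of that circumradius (perimeter = 2·16·6.609·sin(180°/16) = 41.26 mm); the 19.5×29 cube at (-2, 4) contributes its full rectangle (perimeter 97.00 mm); After the difference (first − rest): starting from the cone, the 19.5×29 cube at (-2, 4) partially overlaps it — only the 13.91 mm² overlap (of its 565.50 mm²) is removed, clipping the outline — boundary = 42.59 mm. So its perimeter = 42.59 mm. Layer 3 is larger (52.47 vs 42.59 mm).

layer 3 (z = 0.96 mm)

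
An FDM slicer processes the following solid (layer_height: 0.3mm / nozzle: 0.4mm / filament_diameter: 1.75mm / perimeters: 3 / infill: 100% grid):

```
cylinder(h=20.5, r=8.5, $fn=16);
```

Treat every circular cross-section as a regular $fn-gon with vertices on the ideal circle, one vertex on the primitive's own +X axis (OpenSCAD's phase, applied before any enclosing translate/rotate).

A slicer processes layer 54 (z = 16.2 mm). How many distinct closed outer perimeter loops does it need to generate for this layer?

At z = 16.2 mm: the r=8.5 cylinder contributes a regular 16-gon of circumradius 8.5. The result has 1 disconnected region.

1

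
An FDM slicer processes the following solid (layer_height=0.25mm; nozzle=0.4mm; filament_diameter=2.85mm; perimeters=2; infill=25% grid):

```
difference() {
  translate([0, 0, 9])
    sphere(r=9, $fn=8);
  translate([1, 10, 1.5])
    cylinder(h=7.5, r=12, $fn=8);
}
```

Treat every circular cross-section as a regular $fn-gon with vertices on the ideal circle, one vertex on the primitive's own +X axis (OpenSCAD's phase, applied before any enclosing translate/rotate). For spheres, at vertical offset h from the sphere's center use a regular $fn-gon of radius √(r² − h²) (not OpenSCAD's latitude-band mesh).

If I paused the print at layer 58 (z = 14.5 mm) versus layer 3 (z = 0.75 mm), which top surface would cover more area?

Layer 58 (z = 14.5): the r=9 sphere contributes a regular 8-gon of circumradius √(9²−5.5²) = 7.124 (area = (8/2)·7.124²·sin(360°/8) = 143.54 mm²); the cylinder at (1, 10) is not intersected at this z (z outside [1.5, 9]); After the difference (first − rest): none of the subtracted shapes is present at this height, so the r=9 sphere is unchanged — area = 143.54 mm². So its area = 143.54 mm². Layer 3 (z = 0.75): the r=9 sphere contributes a regular 8-gon of circumradius √(9²−8.25²) = 3.597 (area = (8/2)·3.597²·sin(360°/8) = 36.59 mm²); the cylinder at (1, 10) is absent (z outside [1.5, 9]); Taking the first minus the rest: none of the subtracted shapes is present at this height, so the r=9 sphere is unchanged — area = 36.59 mm². So its area = 36.59 mm². Layer 58 is larger (143.54 vs 36.59 mm²).

layer 58 (z = 14.5 mm)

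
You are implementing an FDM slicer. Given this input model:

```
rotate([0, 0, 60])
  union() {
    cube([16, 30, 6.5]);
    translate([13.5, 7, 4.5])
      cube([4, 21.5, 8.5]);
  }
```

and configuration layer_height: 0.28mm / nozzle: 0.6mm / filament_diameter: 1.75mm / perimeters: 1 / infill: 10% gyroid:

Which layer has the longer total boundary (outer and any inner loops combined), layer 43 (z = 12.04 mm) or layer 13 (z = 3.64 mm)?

Layer 43 (z = 12.04): the cube is absent (z outside [0, 6.5]); the 4×21.5 cube at (13.5, 7) contributes its full rectangle (perimeter 51.00 mm); Combining (union): only the 4×21.5 cube at (13.5, 7) is present, so the union is just that shape — boundary = 51.00 mm; (whole slice rotated 60° about Z — lengths, areas and connectivity unchanged). So its perimeter = 51.00 mm. Layer 13 (z = 3.64): the cube (footprint 16×30) is included at this height (perimeter 92.00 mm); the cube at (13.5, 7) does not reach this height (z outside [4.5, 13]); Combining (union): only the 16×30 cube is present, so the union is just that shape — boundary = 92.00 mm; (rotated 60° about Z; rotation is an isometry so areas/perimeters/island counts are preserved). So its perimeter = 92.00 mm. Layer 13 is larger (92.00 vs 51.00 mm).

layer 13 (z = 3.64 mm)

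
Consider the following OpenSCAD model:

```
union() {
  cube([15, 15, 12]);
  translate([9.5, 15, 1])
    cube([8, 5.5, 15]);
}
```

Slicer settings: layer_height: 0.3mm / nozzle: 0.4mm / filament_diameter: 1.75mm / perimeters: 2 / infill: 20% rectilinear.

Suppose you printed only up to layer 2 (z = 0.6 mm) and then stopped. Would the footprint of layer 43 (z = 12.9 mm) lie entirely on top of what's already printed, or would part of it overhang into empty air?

Compare the two slices. At z = 0.6: the 15×15 cube contributes its full rectangle (area 225.00 mm²); the cube at (9.5, 15) is absent (z outside [1, 16]); Taking the union: only the 15×15 cube is present, so the union is just that shape — area = 225.00 mm². At z = 12.9: the cube is not intersected at this z (z outside [0, 12]); the cube at (9.5, 15) is present — its section is the full 8×5.5 rectangle (area 44.00 mm²); Combining (union): only the 8×5.5 cube at (9.5, 15) is present, so the union is just that shape — area = 44.00 mm². Checking containment: at z = 12.9 the cross-section extends beyond the z = 0.6 cross-section by about 44.00 mm².

part overhangs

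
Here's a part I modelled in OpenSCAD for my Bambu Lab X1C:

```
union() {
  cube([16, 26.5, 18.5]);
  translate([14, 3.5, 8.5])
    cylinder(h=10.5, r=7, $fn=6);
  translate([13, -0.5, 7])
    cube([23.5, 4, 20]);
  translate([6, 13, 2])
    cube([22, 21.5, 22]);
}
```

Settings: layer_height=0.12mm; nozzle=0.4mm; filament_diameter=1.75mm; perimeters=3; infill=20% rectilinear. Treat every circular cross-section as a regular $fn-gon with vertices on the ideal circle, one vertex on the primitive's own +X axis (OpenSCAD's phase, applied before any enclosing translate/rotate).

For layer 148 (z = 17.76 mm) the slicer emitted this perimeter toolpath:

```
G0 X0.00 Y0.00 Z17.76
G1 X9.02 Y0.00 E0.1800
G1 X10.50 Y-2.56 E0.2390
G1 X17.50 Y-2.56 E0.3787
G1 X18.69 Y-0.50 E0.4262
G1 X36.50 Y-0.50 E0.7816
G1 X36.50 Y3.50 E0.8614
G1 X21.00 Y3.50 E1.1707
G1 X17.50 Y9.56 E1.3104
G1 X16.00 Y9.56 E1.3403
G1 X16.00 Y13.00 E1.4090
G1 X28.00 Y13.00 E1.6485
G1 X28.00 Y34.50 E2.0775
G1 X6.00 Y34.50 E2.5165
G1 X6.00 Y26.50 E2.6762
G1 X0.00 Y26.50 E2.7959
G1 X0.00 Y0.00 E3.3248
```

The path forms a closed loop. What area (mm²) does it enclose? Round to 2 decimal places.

883.99 mm²

Apply the shoelace formula to the sequence of (X, Y) vertices; enclosed area = 883.99 mm².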